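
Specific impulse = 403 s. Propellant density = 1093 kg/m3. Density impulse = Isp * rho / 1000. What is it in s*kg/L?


rho*Isp = 403 * 1093 / 1000 = 440 s*kg/L

440 s*kg/L


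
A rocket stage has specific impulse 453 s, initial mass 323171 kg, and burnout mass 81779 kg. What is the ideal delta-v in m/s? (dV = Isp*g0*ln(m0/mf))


Ve = 453 * 9.81 = 4443.93 m/s
dV = 4443.93 * ln(323171/81779) = 6107 m/s

6107 m/s


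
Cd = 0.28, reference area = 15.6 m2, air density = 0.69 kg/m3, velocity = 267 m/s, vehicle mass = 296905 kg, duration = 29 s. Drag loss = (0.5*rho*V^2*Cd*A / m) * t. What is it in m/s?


D = 0.5 * 0.69 * 267^2 * 0.28 * 15.6 = 107429.67 N
a = 107429.67 / 296905 = 0.3618 m/s2
dV = 0.3618 * 29 = 10.5 m/s

10.5 m/s


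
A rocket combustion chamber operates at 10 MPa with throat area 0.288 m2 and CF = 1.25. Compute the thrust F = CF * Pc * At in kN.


F = 1.25 * 10e6 * 0.288 = 3.6000e+06 N = 3600.0 kN

3600.0 kN


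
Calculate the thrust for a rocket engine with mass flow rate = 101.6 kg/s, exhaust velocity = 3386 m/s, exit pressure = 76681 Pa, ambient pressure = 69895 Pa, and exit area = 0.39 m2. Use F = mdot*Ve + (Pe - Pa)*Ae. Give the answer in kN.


F = 101.6 * 3386 + (76681 - 69895) * 0.39 = 346664.0 N = 346.7 kN

346.7 kN


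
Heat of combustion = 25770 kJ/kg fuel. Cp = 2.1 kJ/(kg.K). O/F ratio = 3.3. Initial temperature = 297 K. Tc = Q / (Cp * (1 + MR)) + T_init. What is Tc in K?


Tc = 25770 / (2.1 * (1 + 3.3)) + 297 = 3151 K

3151 K


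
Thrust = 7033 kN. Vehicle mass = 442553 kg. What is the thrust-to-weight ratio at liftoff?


TWR = 7033000 / (442553 * 9.81) = 1.62

1.62


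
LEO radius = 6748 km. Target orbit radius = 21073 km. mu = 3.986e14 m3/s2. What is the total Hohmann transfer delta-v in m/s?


V1 = sqrt(mu/r1) = 7685.66 m/s
dV1 = V1*(sqrt(2*r2/(r1+r2)) - 1) = 1773.94 m/s
V2 = sqrt(mu/r2) = 4349.16 m/s
dV2 = V2*(1 - sqrt(2*r1/(r1+r2))) = 1320.0 m/s
Total dV = 3094 m/s

3094 m/s


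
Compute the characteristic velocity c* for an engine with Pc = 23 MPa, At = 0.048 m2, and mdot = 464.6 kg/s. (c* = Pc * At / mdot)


c* = 23e6 * 0.048 / 464.6 = 2376 m/s

2376 m/s


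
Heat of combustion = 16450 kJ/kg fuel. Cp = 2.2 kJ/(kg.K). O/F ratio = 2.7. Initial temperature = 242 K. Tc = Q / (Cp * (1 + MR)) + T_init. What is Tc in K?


Tc = 16450 / (2.2 * (1 + 2.7)) + 242 = 2263 K

2263 K


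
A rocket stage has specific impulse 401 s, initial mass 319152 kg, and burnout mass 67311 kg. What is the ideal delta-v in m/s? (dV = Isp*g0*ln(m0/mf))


Ve = 401 * 9.81 = 3933.81 m/s
dV = 3933.81 * ln(319152/67311) = 6122 m/s

6122 m/s


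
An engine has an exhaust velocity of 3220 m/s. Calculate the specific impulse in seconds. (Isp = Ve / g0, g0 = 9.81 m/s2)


Isp = Ve / g0 = 3220 / 9.81 = 328.2 s

328.2 s


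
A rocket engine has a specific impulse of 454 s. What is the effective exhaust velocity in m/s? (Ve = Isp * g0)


Ve = Isp * g0 = 454 * 9.81 = 4453.7 m/s

4453.7 m/s


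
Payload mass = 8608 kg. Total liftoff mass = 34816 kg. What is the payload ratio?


PR = 8608 / 34816 = 0.2472

0.2472


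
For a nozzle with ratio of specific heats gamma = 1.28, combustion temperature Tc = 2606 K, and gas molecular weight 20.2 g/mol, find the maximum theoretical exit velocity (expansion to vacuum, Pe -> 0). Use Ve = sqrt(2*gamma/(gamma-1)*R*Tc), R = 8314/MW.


R = 8314 / 20.2 = 411.58 J/(kg.K)
Ve = sqrt(2 * 1.28 / (1.28 - 1) * 411.58 * 2606) = 3132 m/s

3132 m/s


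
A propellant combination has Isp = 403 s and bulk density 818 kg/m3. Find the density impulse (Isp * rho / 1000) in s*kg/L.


rho*Isp = 403 * 818 / 1000 = 330 s*kg/L

330 s*kg/L


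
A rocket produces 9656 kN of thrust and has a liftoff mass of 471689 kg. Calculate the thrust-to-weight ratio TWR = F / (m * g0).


TWR = 9656000 / (471689 * 9.81) = 2.09

2.09


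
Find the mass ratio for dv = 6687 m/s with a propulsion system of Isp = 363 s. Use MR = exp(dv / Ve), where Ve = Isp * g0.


Ve = 363 * 9.81 = 3561.03 m/s
MR = exp(6687 / 3561.03) = 6.539

6.539


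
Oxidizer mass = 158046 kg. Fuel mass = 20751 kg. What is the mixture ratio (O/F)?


MR = 158046 / 20751 = 7.62

7.62


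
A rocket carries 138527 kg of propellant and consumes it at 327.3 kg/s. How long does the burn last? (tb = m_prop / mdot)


tb = 138527 / 327.3 = 423.2 s

423.2 s


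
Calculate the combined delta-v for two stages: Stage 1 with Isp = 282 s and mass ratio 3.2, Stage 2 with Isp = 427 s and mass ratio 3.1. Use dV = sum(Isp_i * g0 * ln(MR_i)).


dV1 = 282 * 9.81 * ln(3.2) = 3217.8 m/s
dV2 = 427 * 9.81 * ln(3.1) = 4739.3 m/s
Total dV = 3217.8 + 4739.3 = 7957.1 m/s ~ 7957 m/s

7957 m/s


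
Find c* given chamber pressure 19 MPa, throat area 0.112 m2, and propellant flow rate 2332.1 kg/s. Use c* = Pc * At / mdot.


c* = 19e6 * 0.112 / 2332.1 = 912 m/s

912 m/s


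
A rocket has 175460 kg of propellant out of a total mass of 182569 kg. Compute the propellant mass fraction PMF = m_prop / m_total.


PMF = 175460 / 182569 = 0.961

0.961


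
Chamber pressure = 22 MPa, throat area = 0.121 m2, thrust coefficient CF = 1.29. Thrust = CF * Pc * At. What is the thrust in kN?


F = 1.29 * 22e6 * 0.121 = 3.4340e+06 N = 3434.0 kN

3434.0 kN


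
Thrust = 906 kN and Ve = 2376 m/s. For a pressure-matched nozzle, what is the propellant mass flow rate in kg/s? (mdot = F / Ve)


mdot = F / Ve = 906000 / 2376 = 381.3 kg/s

381.3 kg/s


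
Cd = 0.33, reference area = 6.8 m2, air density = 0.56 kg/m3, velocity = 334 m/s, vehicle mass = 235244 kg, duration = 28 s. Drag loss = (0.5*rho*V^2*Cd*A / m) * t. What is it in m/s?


D = 0.5 * 0.56 * 334^2 * 0.33 * 6.8 = 70092.87 N
a = 70092.87 / 235244 = 0.298 m/s2
dV = 0.298 * 28 = 8.3 m/s

8.3 m/s


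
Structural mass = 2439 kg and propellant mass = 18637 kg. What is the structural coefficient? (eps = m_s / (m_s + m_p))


eps = 2439 / (2439 + 18637) = 0.1157

0.1157


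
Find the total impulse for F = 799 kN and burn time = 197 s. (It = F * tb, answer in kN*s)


It = 799 * 197 = 157403 kN*s

157403 kN*s


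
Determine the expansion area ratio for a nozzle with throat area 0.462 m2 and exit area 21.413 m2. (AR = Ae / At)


AR = 21.413 / 0.462 = 46.3

46.3


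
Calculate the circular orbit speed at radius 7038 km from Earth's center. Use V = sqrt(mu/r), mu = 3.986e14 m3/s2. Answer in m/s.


V = sqrt(3.986e14 / 7038000) = 7526 m/s

7526 m/s


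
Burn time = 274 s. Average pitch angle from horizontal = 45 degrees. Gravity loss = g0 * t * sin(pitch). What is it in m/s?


GL = 9.81 * 274 * sin(45 deg) = 1901 m/s

1901 m/s


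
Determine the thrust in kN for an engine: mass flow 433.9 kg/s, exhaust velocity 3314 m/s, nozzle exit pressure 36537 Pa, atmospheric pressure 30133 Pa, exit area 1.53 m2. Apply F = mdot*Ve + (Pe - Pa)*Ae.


F = 433.9 * 3314 + (36537 - 30133) * 1.53 = 1.4477e+06 N = 1447.7 kN

1447.7 kN


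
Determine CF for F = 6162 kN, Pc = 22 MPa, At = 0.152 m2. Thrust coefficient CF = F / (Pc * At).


CF = 6162000 / (22e6 * 0.152) = 1.84

1.84


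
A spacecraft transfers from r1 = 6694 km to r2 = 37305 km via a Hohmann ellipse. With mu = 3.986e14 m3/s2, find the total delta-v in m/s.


V1 = sqrt(mu/r1) = 7716.6 m/s
dV1 = V1*(sqrt(2*r2/(r1+r2)) - 1) = 2331.94 m/s
V2 = sqrt(mu/r2) = 3268.78 m/s
dV2 = V2*(1 - sqrt(2*r1/(r1+r2))) = 1465.67 m/s
Total dV = 3798 m/s

3798 m/s


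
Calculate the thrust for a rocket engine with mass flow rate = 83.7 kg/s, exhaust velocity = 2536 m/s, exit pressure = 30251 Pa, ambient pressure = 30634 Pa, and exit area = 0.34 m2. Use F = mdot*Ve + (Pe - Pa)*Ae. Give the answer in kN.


F = 83.7 * 2536 + (30251 - 30634) * 0.34 = 212133.0 N = 212.1 kN

212.1 kN


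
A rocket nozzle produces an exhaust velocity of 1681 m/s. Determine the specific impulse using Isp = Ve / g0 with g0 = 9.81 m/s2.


Isp = Ve / g0 = 1681 / 9.81 = 171.4 s

171.4 s


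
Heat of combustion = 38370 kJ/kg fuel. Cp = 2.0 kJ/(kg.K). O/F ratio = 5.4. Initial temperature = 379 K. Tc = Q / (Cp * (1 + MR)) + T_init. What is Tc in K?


Tc = 38370 / (2.0 * (1 + 5.4)) + 379 = 3377 K

3377 K


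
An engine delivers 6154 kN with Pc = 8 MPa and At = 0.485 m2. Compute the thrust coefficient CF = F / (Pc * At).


CF = 6154000 / (8e6 * 0.485) = 1.59

1.59


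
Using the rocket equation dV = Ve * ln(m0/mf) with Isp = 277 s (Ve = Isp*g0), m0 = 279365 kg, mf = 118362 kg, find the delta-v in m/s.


Ve = 277 * 9.81 = 2717.37 m/s
dV = 2717.37 * ln(279365/118362) = 2334 m/s

2334 m/s


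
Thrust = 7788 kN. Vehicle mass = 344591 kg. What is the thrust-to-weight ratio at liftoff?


TWR = 7788000 / (344591 * 9.81) = 2.3

2.3


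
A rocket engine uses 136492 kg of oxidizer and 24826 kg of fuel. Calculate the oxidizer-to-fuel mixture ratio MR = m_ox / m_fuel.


MR = 136492 / 24826 = 5.5

5.5


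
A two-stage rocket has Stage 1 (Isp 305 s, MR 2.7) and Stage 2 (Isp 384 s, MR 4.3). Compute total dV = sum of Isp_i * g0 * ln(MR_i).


dV1 = 305 * 9.81 * ln(2.7) = 2971.9 m/s
dV2 = 384 * 9.81 * ln(4.3) = 5494.7 m/s
Total dV = 2971.9 + 5494.7 = 8466.6 m/s ~ 8467 m/s

8467 m/s


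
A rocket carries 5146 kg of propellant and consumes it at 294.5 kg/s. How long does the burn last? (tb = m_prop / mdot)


tb = 5146 / 294.5 = 17.5 s

17.5 s


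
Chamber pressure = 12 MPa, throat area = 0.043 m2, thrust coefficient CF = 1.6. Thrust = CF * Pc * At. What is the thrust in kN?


F = 1.6 * 12e6 * 0.043 = 825600.0 N = 825.6 kN

825.6 kN


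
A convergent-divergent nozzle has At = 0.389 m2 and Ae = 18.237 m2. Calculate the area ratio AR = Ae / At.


AR = 18.237 / 0.389 = 46.9

46.9


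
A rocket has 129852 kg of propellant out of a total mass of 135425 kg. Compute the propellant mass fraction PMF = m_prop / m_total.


PMF = 129852 / 135425 = 0.959

0.959


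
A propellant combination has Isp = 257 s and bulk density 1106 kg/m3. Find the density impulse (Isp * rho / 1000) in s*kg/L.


rho*Isp = 257 * 1106 / 1000 = 284 s*kg/L

284 s*kg/L


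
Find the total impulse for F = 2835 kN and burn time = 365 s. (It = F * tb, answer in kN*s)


It = 2835 * 365 = 1034775 kN*s

1034775 kN*s


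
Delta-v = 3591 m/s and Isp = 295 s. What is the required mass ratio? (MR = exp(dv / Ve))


Ve = 295 * 9.81 = 2893.95 m/s
MR = exp(3591 / 2893.95) = 3.459

3.459


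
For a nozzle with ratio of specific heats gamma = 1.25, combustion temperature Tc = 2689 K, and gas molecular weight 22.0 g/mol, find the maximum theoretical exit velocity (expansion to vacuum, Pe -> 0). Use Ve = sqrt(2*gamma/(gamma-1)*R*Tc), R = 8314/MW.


R = 8314 / 22.0 = 377.91 J/(kg.K)
Ve = sqrt(2 * 1.25 / (1.25 - 1) * 377.91 * 2689) = 3188 m/s

3188 m/s


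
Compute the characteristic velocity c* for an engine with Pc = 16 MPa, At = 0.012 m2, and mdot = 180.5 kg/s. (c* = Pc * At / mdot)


c* = 16e6 * 0.012 / 180.5 = 1064 m/s

1064 m/s


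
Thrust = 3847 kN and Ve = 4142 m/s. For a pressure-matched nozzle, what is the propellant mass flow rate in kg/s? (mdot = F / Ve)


mdot = F / Ve = 3847000 / 4142 = 928.8 kg/s

928.8 kg/s


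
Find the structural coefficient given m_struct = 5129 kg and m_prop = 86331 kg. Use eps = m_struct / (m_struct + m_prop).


eps = 5129 / (5129 + 86331) = 0.0561

0.0561


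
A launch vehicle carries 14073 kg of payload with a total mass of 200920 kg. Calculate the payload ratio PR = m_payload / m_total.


PR = 14073 / 200920 = 0.07

0.07


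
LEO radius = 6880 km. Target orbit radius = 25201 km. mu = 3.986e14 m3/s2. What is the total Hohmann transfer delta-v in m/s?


V1 = sqrt(mu/r1) = 7611.57 m/s
dV1 = V1*(sqrt(2*r2/(r1+r2)) - 1) = 1929.0 m/s
V2 = sqrt(mu/r2) = 3977.04 m/s
dV2 = V2*(1 - sqrt(2*r1/(r1+r2))) = 1372.41 m/s
Total dV = 3301 m/s

3301 m/s


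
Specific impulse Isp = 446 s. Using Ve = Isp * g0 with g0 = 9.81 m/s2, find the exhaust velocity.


Ve = Isp * g0 = 446 * 9.81 = 4375.3 m/s

4375.3 m/s


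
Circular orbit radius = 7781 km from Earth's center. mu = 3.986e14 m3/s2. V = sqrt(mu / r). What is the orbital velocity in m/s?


V = sqrt(3.986e14 / 7781000) = 7157 m/s

7157 m/s


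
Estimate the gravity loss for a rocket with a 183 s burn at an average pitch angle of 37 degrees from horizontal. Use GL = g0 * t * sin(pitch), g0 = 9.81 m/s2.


GL = 9.81 * 183 * sin(37 deg) = 1080 m/s

1080 m/s


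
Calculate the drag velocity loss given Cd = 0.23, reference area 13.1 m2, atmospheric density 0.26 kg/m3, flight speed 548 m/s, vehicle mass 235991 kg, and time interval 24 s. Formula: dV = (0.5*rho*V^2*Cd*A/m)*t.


D = 0.5 * 0.26 * 548^2 * 0.23 * 13.1 = 117626.07 N
a = 117626.07 / 235991 = 0.4984 m/s2
dV = 0.4984 * 24 = 12.0 m/s

12.0 m/s


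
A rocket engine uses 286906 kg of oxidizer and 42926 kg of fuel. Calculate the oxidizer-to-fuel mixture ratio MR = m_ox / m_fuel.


MR = 286906 / 42926 = 6.68

6.68


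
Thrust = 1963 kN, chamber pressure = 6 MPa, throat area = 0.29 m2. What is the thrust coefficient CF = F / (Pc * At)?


CF = 1963000 / (6e6 * 0.29) = 1.13

1.13


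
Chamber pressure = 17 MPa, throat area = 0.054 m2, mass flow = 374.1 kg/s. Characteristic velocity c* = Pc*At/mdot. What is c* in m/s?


c* = 17e6 * 0.054 / 374.1 = 2454 m/s

2454 m/s


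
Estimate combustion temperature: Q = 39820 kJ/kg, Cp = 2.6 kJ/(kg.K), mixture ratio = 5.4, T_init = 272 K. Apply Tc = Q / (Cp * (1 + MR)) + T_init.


Tc = 39820 / (2.6 * (1 + 5.4)) + 272 = 2665 K

2665 K


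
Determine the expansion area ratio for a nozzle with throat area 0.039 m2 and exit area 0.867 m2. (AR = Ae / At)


AR = 0.867 / 0.039 = 22.2

22.2


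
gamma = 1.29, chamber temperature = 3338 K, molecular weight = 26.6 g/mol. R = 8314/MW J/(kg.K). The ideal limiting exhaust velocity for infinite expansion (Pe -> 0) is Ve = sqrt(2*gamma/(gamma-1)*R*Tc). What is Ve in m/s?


R = 8314 / 26.6 = 312.56 J/(kg.K)
Ve = sqrt(2 * 1.29 / (1.29 - 1) * 312.56 * 3338) = 3047 m/s

3047 m/s


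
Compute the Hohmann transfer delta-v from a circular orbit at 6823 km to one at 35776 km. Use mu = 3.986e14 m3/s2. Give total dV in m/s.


V1 = sqrt(mu/r1) = 7643.3 m/s
dV1 = V1*(sqrt(2*r2/(r1+r2)) - 1) = 2262.56 m/s
V2 = sqrt(mu/r2) = 3337.9 m/s
dV2 = V2*(1 - sqrt(2*r1/(r1+r2))) = 1448.71 m/s
Total dV = 3711 m/s

3711 m/s


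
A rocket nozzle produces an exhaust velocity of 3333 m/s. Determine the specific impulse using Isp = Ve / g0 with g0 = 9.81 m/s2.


Isp = Ve / g0 = 3333 / 9.81 = 339.8 s

339.8 s


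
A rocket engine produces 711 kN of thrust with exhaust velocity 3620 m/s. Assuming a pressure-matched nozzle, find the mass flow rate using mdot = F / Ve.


mdot = F / Ve = 711000 / 3620 = 196.4 kg/s

196.4 kg/s


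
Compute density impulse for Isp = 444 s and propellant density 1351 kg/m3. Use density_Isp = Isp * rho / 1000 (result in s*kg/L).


rho*Isp = 444 * 1351 / 1000 = 600 s*kg/L

600 s*kg/L


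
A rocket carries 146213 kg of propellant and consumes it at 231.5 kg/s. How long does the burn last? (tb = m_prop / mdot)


tb = 146213 / 231.5 = 631.6 s

631.6 s


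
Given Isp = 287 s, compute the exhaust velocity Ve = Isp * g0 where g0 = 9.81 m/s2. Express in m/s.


Ve = Isp * g0 = 287 * 9.81 = 2815.5 m/s

2815.5 m/s


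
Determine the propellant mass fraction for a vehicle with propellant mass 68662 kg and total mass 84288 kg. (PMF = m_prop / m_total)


PMF = 68662 / 84288 = 0.815

0.815


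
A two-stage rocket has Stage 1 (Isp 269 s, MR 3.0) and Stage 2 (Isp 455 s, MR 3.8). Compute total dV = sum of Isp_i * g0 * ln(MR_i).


dV1 = 269 * 9.81 * ln(3.0) = 2899.1 m/s
dV2 = 455 * 9.81 * ln(3.8) = 5958.8 m/s
Total dV = 2899.1 + 5958.8 = 8857.9 m/s ~ 8858 m/s

8858 m/s


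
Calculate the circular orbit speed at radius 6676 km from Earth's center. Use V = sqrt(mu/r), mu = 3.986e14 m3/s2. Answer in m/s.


V = sqrt(3.986e14 / 6676000) = 7727 m/s

7727 m/s


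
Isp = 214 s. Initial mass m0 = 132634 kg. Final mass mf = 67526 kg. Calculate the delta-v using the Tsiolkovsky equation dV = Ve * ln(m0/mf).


Ve = 214 * 9.81 = 2099.34 m/s
dV = 2099.34 * ln(132634/67526) = 1417 m/s

1417 m/s


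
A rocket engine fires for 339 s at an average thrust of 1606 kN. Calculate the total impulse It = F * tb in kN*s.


It = 1606 * 339 = 544434 kN*s

544434 kN*s


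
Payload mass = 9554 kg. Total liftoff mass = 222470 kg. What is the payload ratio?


PR = 9554 / 222470 = 0.0429

0.0429


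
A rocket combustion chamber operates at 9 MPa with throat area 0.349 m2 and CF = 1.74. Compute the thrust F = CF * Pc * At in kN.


F = 1.74 * 9e6 * 0.349 = 5.4653e+06 N = 5465.3 kN

5465.3 kN


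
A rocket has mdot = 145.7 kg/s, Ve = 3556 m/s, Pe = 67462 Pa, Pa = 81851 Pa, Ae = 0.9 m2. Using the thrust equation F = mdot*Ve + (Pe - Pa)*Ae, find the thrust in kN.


F = 145.7 * 3556 + (67462 - 81851) * 0.9 = 505159.0 N = 505.2 kN

505.2 kN


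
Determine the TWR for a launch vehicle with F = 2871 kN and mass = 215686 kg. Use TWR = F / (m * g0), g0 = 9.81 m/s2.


TWR = 2871000 / (215686 * 9.81) = 1.36

1.36


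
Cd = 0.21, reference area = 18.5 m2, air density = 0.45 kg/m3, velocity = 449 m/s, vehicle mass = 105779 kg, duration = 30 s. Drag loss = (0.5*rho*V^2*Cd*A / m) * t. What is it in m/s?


D = 0.5 * 0.45 * 449^2 * 0.21 * 18.5 = 176224.47 N
a = 176224.47 / 105779 = 1.666 m/s2
dV = 1.666 * 30 = 50.0 m/s

50.0 m/s


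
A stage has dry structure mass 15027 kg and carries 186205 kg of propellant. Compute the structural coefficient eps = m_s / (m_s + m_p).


eps = 15027 / (15027 + 186205) = 0.0747

0.0747


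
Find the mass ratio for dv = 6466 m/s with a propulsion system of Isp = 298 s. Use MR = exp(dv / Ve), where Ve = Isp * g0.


Ve = 298 * 9.81 = 2923.38 m/s
MR = exp(6466 / 2923.38) = 9.132

9.132


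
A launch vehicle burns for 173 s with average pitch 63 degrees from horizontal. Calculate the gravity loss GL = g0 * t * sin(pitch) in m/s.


GL = 9.81 * 173 * sin(63 deg) = 1512 m/s

1512 m/s


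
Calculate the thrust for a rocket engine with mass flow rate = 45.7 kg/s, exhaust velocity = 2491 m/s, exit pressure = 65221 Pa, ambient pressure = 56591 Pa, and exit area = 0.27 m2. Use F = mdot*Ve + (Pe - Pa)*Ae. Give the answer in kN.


F = 45.7 * 2491 + (65221 - 56591) * 0.27 = 116169.0 N = 116.2 kN

116.2 kN


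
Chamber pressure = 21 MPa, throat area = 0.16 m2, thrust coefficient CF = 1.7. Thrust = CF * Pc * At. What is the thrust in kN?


F = 1.7 * 21e6 * 0.16 = 5.7120e+06 N = 5712.0 kN

5712.0 kN


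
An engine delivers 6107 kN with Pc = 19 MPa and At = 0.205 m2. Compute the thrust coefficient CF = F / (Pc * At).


CF = 6107000 / (19e6 * 0.205) = 1.57

1.57


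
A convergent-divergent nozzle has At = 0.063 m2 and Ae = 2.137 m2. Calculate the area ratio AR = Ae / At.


AR = 2.137 / 0.063 = 33.9

33.9


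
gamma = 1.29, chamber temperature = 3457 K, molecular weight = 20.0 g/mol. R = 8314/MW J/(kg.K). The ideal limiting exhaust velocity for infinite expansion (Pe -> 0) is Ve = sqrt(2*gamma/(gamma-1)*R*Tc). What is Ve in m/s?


R = 8314 / 20.0 = 415.7 J/(kg.K)
Ve = sqrt(2 * 1.29 / (1.29 - 1) * 415.7 * 3457) = 3576 m/s

3576 m/s


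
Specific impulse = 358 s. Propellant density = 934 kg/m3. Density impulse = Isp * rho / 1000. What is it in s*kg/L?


rho*Isp = 358 * 934 / 1000 = 334 s*kg/L

334 s*kg/L


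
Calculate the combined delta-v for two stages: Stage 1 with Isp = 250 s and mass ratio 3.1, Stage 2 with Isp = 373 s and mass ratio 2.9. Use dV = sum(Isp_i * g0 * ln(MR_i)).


dV1 = 250 * 9.81 * ln(3.1) = 2774.8 m/s
dV2 = 373 * 9.81 * ln(2.9) = 3895.9 m/s
Total dV = 2774.8 + 3895.9 = 6670.7 m/s ~ 6671 m/s

6671 m/s


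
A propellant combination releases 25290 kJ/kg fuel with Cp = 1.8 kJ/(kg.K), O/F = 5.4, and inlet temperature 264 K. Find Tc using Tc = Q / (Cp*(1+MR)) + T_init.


Tc = 25290 / (1.8 * (1 + 5.4)) + 264 = 2459 K

2459 K


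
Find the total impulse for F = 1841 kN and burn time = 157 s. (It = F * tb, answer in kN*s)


It = 1841 * 157 = 289037 kN*s

289037 kN*s


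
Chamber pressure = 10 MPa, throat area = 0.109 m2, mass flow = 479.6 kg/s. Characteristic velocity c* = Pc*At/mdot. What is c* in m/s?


c* = 10e6 * 0.109 / 479.6 = 2273 m/s

2273 m/s


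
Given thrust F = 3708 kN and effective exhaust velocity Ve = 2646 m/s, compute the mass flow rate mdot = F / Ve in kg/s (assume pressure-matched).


mdot = F / Ve = 3708000 / 2646 = 1401.4 kg/s

1401.4 kg/s


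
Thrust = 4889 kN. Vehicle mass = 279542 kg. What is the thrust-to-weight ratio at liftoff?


TWR = 4889000 / (279542 * 9.81) = 1.78

1.78


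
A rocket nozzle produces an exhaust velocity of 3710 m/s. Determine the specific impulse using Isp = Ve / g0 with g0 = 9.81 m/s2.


Isp = Ve / g0 = 3710 / 9.81 = 378.2 s

378.2 s


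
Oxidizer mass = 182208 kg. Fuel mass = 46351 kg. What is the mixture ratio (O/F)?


MR = 182208 / 46351 = 3.93

3.93


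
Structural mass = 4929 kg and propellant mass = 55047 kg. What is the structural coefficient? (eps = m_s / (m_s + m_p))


eps = 4929 / (4929 + 55047) = 0.0822

0.0822


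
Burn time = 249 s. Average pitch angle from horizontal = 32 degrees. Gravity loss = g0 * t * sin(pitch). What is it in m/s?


GL = 9.81 * 249 * sin(32 deg) = 1294 m/s

1294 m/s


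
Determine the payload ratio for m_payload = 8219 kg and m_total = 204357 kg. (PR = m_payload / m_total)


PR = 8219 / 204357 = 0.0402

0.0402


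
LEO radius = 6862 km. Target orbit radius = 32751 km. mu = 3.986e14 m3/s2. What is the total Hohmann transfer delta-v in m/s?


V1 = sqrt(mu/r1) = 7621.55 m/s
dV1 = V1*(sqrt(2*r2/(r1+r2)) - 1) = 2179.03 m/s
V2 = sqrt(mu/r2) = 3488.64 m/s
dV2 = V2*(1 - sqrt(2*r1/(r1+r2))) = 1435.22 m/s
Total dV = 3614 m/s

3614 m/s


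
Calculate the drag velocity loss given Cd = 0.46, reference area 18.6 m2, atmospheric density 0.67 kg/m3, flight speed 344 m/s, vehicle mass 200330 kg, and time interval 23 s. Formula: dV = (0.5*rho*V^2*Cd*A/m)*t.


D = 0.5 * 0.67 * 344^2 * 0.46 * 18.6 = 339181.74 N
a = 339181.74 / 200330 = 1.6931 m/s2
dV = 1.6931 * 23 = 38.9 m/s

38.9 m/s


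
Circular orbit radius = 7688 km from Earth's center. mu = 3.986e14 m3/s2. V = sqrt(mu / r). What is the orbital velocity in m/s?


V = sqrt(3.986e14 / 7688000) = 7200 m/s

7200 m/s


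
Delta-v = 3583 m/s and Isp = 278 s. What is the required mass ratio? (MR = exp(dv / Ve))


Ve = 278 * 9.81 = 2727.18 m/s
MR = exp(3583 / 2727.18) = 3.72

3.72


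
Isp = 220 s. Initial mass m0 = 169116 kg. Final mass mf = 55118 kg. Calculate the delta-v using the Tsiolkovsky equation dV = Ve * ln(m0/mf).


Ve = 220 * 9.81 = 2158.2 m/s
dV = 2158.2 * ln(169116/55118) = 2420 m/s

2420 m/s


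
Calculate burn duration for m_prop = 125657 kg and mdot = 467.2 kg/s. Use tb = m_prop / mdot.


tb = 125657 / 467.2 = 269.0 s

269.0 s


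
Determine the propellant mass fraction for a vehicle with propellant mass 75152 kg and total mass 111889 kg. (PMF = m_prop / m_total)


PMF = 75152 / 111889 = 0.672

0.672


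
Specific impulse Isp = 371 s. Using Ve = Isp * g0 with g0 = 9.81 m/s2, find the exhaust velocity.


Ve = Isp * g0 = 371 * 9.81 = 3639.5 m/s

3639.5 m/s


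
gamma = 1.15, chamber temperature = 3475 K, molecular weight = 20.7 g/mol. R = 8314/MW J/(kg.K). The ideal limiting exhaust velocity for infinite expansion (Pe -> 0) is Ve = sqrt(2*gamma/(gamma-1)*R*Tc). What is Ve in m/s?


R = 8314 / 20.7 = 401.64 J/(kg.K)
Ve = sqrt(2 * 1.15 / (1.15 - 1) * 401.64 * 3475) = 4626 m/s

4626 m/s


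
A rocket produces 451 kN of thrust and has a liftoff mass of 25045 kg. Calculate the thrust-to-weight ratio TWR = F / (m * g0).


TWR = 451000 / (25045 * 9.81) = 1.84

1.84


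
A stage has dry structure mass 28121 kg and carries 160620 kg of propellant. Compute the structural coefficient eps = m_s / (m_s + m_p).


eps = 28121 / (28121 + 160620) = 0.149

0.149


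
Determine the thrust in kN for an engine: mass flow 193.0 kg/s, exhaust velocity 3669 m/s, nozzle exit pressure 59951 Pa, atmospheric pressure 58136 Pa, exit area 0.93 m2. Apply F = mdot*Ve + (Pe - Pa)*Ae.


F = 193.0 * 3669 + (59951 - 58136) * 0.93 = 709805.0 N = 709.8 kN

709.8 kN


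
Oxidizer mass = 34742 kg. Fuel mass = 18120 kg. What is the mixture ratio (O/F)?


MR = 34742 / 18120 = 1.92

1.92


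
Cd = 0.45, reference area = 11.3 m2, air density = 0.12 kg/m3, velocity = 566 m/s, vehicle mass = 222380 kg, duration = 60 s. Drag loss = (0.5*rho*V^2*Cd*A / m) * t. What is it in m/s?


D = 0.5 * 0.12 * 566^2 * 0.45 * 11.3 = 97740.62 N
a = 97740.62 / 222380 = 0.4395 m/s2
dV = 0.4395 * 60 = 26.4 m/s

26.4 m/s


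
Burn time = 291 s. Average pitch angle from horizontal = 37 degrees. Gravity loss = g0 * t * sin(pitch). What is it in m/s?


GL = 9.81 * 291 * sin(37 deg) = 1718 m/s

1718 m/s


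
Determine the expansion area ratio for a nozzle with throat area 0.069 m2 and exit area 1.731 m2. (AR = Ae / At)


AR = 1.731 / 0.069 = 25.1

25.1


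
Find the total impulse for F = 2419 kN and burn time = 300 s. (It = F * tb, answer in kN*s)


It = 2419 * 300 = 725700 kN*s

725700 kN*s


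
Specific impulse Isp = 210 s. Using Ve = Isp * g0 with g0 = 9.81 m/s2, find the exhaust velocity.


Ve = Isp * g0 = 210 * 9.81 = 2060.1 m/s

2060.1 m/s


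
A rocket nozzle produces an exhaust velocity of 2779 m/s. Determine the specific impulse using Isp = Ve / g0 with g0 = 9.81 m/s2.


Isp = Ve / g0 = 2779 / 9.81 = 283.3 s

283.3 s


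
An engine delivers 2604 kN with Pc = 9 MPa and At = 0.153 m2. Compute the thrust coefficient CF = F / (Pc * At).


CF = 2604000 / (9e6 * 0.153) = 1.89

1.89


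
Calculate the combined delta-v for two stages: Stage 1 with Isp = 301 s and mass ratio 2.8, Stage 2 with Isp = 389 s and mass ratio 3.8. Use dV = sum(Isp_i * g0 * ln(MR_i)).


dV1 = 301 * 9.81 * ln(2.8) = 3040.3 m/s
dV2 = 389 * 9.81 * ln(3.8) = 5094.5 m/s
Total dV = 3040.3 + 5094.5 = 8134.8 m/s ~ 8135 m/s

8135 m/s


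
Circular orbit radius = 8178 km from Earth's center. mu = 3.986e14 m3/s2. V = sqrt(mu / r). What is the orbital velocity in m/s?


V = sqrt(3.986e14 / 8178000) = 6981 m/s

6981 m/s


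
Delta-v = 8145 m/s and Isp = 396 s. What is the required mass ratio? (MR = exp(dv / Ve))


Ve = 396 * 9.81 = 3884.76 m/s
MR = exp(8145 / 3884.76) = 8.139

8.139


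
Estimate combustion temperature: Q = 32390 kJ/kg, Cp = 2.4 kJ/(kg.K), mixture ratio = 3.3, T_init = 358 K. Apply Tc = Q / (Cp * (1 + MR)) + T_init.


Tc = 32390 / (2.4 * (1 + 3.3)) + 358 = 3497 K

3497 K


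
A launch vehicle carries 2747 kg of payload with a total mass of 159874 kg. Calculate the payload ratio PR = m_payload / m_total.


PR = 2747 / 159874 = 0.0172

0.0172


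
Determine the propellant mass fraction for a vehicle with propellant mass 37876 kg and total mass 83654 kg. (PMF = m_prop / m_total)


PMF = 37876 / 83654 = 0.453

0.453


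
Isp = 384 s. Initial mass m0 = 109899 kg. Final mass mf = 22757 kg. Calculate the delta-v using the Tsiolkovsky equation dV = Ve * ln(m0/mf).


Ve = 384 * 9.81 = 3767.04 m/s
dV = 3767.04 * ln(109899/22757) = 5932 m/s

5932 m/s


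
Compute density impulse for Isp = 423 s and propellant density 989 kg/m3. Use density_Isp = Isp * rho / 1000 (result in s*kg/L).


rho*Isp = 423 * 989 / 1000 = 418 s*kg/L

418 s*kg/L


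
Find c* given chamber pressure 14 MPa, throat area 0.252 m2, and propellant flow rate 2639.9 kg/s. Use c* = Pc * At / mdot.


c* = 14e6 * 0.252 / 2639.9 = 1336 m/s

1336 m/s


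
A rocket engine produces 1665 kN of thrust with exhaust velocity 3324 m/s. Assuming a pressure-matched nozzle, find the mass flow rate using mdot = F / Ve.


mdot = F / Ve = 1665000 / 3324 = 500.9 kg/s

500.9 kg/s


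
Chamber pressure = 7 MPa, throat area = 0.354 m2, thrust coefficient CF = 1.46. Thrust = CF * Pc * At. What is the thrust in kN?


F = 1.46 * 7e6 * 0.354 = 3.6179e+06 N = 3617.9 kN

3617.9 kN


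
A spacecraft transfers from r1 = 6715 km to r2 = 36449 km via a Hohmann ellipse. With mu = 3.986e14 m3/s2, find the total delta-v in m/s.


V1 = sqrt(mu/r1) = 7704.52 m/s
dV1 = V1*(sqrt(2*r2/(r1+r2)) - 1) = 2307.98 m/s
V2 = sqrt(mu/r2) = 3306.94 m/s
dV2 = V2*(1 - sqrt(2*r1/(r1+r2))) = 1462.33 m/s
Total dV = 3770 m/s

3770 m/s


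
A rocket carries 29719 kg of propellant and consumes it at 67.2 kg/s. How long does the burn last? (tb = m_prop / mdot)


tb = 29719 / 67.2 = 442.2 s

442.2 s


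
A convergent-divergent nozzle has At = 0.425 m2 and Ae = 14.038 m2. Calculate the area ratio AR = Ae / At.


AR = 14.038 / 0.425 = 33.0

33.0


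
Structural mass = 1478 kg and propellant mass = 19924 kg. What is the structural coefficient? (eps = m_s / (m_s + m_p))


eps = 1478 / (1478 + 19924) = 0.0691

0.0691


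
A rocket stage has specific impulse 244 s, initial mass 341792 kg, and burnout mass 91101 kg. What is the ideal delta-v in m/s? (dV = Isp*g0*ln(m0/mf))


Ve = 244 * 9.81 = 2393.64 m/s
dV = 2393.64 * ln(341792/91101) = 3165 m/s

3165 m/s


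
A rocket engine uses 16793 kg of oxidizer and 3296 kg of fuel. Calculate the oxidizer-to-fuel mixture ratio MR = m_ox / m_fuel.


MR = 16793 / 3296 = 5.09

5.09


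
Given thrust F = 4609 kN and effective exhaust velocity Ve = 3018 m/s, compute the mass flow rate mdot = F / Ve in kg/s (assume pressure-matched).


mdot = F / Ve = 4609000 / 3018 = 1527.2 kg/s

1527.2 kg/s


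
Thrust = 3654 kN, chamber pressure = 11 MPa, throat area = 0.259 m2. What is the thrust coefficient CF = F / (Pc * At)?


CF = 3654000 / (11e6 * 0.259) = 1.28

1.28


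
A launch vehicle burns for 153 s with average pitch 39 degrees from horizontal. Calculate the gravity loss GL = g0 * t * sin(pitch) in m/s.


GL = 9.81 * 153 * sin(39 deg) = 945 m/s

945 m/s


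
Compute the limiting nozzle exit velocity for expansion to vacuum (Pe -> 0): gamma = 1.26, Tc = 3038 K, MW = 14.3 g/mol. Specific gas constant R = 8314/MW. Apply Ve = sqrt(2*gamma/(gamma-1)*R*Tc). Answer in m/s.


R = 8314 / 14.3 = 581.4 J/(kg.K)
Ve = sqrt(2 * 1.26 / (1.26 - 1) * 581.4 * 3038) = 4138 m/s

4138 m/s


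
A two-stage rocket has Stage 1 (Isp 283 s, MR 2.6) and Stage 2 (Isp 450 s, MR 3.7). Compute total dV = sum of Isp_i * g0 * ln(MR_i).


dV1 = 283 * 9.81 * ln(2.6) = 2652.7 m/s
dV2 = 450 * 9.81 * ln(3.7) = 5775.6 m/s
Total dV = 2652.7 + 5775.6 = 8428.3 m/s ~ 8428 m/s

8428 m/s


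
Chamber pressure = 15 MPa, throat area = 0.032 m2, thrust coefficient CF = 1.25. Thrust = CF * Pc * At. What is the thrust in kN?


F = 1.25 * 15e6 * 0.032 = 600000.0 N = 600.0 kN

600.0 kN


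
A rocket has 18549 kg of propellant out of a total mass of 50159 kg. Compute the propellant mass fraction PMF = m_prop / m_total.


PMF = 18549 / 50159 = 0.37

0.37


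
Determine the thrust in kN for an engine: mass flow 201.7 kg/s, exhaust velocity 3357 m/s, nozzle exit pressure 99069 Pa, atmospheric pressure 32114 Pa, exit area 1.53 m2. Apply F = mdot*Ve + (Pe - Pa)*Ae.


F = 201.7 * 3357 + (99069 - 32114) * 1.53 = 779548.0 N = 779.5 kN

779.5 kN


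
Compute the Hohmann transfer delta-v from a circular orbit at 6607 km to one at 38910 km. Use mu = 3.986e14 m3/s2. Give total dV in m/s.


V1 = sqrt(mu/r1) = 7767.24 m/s
dV1 = V1*(sqrt(2*r2/(r1+r2)) - 1) = 2388.82 m/s
V2 = sqrt(mu/r2) = 3200.65 m/s
dV2 = V2*(1 - sqrt(2*r1/(r1+r2))) = 1476.13 m/s
Total dV = 3865 m/s

3865 m/s


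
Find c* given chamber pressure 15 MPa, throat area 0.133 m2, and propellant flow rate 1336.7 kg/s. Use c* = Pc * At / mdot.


c* = 15e6 * 0.133 / 1336.7 = 1492 m/s

1492 m/s


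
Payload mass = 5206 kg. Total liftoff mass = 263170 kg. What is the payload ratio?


PR = 5206 / 263170 = 0.0198

0.0198


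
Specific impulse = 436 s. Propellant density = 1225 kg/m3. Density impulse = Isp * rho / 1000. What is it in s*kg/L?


rho*Isp = 436 * 1225 / 1000 = 534 s*kg/L

534 s*kg/L


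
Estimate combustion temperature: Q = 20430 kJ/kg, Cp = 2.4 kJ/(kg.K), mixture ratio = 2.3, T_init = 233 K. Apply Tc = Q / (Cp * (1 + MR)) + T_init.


Tc = 20430 / (2.4 * (1 + 2.3)) + 233 = 2813 K

2813 K


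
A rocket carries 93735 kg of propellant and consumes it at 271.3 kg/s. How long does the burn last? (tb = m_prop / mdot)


tb = 93735 / 271.3 = 345.5 s

345.5 s


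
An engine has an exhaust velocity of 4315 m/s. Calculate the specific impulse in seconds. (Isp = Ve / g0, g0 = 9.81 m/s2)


Isp = Ve / g0 = 4315 / 9.81 = 439.9 s

439.9 s


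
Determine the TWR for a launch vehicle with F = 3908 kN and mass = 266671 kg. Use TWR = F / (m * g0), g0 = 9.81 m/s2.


TWR = 3908000 / (266671 * 9.81) = 1.49

1.49


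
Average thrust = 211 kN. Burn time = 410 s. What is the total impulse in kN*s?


It = 211 * 410 = 86510 kN*s

86510 kN*s


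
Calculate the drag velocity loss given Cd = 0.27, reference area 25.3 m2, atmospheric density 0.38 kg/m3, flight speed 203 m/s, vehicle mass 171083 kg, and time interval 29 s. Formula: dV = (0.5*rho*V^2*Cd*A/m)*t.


D = 0.5 * 0.38 * 203^2 * 0.27 * 25.3 = 53484.75 N
a = 53484.75 / 171083 = 0.3126 m/s2
dV = 0.3126 * 29 = 9.1 m/s

9.1 m/s


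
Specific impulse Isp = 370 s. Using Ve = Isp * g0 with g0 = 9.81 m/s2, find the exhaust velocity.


Ve = Isp * g0 = 370 * 9.81 = 3629.7 m/s

3629.7 m/s


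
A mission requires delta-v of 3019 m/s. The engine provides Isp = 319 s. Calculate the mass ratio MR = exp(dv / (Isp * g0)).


Ve = 319 * 9.81 = 3129.39 m/s
MR = exp(3019 / 3129.39) = 2.624

2.624


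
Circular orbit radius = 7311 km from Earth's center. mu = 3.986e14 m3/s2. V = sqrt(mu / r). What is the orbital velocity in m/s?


V = sqrt(3.986e14 / 7311000) = 7384 m/s

7384 m/s


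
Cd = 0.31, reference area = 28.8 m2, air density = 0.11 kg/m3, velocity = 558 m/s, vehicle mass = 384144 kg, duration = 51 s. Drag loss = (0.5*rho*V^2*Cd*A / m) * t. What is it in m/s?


D = 0.5 * 0.11 * 558^2 * 0.31 * 28.8 = 152892.18 N
a = 152892.18 / 384144 = 0.398 m/s2
dV = 0.398 * 51 = 20.3 m/s

20.3 m/s


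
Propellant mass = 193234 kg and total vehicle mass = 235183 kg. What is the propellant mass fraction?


PMF = 193234 / 235183 = 0.822

0.822


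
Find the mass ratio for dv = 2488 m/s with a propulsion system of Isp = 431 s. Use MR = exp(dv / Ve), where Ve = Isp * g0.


Ve = 431 * 9.81 = 4228.11 m/s
MR = exp(2488 / 4228.11) = 1.801

1.801


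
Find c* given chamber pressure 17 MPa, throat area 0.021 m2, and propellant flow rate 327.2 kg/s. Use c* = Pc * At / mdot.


c* = 17e6 * 0.021 / 327.2 = 1091 m/s

1091 m/s


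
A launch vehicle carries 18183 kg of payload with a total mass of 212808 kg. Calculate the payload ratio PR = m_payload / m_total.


PR = 18183 / 212808 = 0.0854

0.0854


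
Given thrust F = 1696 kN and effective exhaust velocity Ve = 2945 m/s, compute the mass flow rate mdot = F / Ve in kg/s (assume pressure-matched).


mdot = F / Ve = 1696000 / 2945 = 575.9 kg/s

575.9 kg/s


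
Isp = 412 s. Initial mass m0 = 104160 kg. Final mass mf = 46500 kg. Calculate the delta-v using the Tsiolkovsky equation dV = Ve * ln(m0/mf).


Ve = 412 * 9.81 = 4041.72 m/s
dV = 4041.72 * ln(104160/46500) = 3260 m/s

3260 m/s


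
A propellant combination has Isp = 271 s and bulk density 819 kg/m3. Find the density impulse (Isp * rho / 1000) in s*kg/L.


rho*Isp = 271 * 819 / 1000 = 222 s*kg/L

222 s*kg/L


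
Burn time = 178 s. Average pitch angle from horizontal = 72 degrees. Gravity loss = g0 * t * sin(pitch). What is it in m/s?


GL = 9.81 * 178 * sin(72 deg) = 1661 m/s

1661 m/s


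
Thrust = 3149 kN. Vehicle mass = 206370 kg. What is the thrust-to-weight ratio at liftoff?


TWR = 3149000 / (206370 * 9.81) = 1.56

1.56


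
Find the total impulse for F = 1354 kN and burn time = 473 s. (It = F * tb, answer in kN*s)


It = 1354 * 473 = 640442 kN*s

640442 kN*s


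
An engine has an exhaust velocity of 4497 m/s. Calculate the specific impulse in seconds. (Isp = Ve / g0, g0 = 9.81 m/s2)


Isp = Ve / g0 = 4497 / 9.81 = 458.4 s

458.4 s


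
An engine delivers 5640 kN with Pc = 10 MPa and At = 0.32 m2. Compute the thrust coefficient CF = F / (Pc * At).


CF = 5640000 / (10e6 * 0.32) = 1.76

1.76


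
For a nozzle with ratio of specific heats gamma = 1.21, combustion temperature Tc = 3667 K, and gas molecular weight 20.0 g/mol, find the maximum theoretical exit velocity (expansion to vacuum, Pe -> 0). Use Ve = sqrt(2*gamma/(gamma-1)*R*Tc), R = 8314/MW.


R = 8314 / 20.0 = 415.7 J/(kg.K)
Ve = sqrt(2 * 1.21 / (1.21 - 1) * 415.7 * 3667) = 4191 m/s

4191 m/s


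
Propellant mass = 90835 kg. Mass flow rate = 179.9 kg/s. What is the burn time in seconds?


tb = 90835 / 179.9 = 504.9 s

504.9 s


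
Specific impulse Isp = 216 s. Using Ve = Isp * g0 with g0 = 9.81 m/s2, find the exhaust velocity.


Ve = Isp * g0 = 216 * 9.81 = 2119.0 m/s

2119.0 m/s


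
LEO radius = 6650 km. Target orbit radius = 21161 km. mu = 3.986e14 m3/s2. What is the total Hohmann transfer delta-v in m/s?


V1 = sqrt(mu/r1) = 7742.08 m/s
dV1 = V1*(sqrt(2*r2/(r1+r2)) - 1) = 1808.56 m/s
V2 = sqrt(mu/r2) = 4340.11 m/s
dV2 = V2*(1 - sqrt(2*r1/(r1+r2))) = 1338.75 m/s
Total dV = 3147 m/s

3147 m/s


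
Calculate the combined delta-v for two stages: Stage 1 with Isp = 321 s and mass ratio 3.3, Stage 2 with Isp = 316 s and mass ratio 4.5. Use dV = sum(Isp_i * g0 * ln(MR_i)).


dV1 = 321 * 9.81 * ln(3.3) = 3759.7 m/s
dV2 = 316 * 9.81 * ln(4.5) = 4662.6 m/s
Total dV = 3759.7 + 4662.6 = 8422.3 m/s ~ 8422 m/s

8422 m/s


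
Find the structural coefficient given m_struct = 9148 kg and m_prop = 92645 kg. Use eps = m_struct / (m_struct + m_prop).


eps = 9148 / (9148 + 92645) = 0.0899

0.0899


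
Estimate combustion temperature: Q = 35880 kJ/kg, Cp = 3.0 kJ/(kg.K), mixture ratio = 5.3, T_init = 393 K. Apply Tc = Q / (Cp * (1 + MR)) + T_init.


Tc = 35880 / (3.0 * (1 + 5.3)) + 393 = 2291 K

2291 K


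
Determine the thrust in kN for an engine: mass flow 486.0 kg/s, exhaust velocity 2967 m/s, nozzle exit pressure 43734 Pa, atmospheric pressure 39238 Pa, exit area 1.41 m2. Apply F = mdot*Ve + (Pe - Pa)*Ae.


F = 486.0 * 2967 + (43734 - 39238) * 1.41 = 1.4483e+06 N = 1448.3 kN

1448.3 kN


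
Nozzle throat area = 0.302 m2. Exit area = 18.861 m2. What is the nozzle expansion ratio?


AR = 18.861 / 0.302 = 62.5

62.5


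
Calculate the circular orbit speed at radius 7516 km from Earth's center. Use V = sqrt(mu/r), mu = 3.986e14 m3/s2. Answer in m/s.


V = sqrt(3.986e14 / 7516000) = 7282 m/s

7282 m/s


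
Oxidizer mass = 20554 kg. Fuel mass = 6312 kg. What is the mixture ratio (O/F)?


MR = 20554 / 6312 = 3.26

3.26


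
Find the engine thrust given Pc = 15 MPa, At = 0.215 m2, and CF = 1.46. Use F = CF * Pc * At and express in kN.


F = 1.46 * 15e6 * 0.215 = 4.7085e+06 N = 4708.5 kN

4708.5 kN


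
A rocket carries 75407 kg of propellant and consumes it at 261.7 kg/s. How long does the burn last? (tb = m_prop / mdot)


tb = 75407 / 261.7 = 288.1 s

288.1 s


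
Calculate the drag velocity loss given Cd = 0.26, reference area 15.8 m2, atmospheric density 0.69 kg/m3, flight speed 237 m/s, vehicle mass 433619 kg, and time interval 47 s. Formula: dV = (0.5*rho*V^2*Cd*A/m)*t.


D = 0.5 * 0.69 * 237^2 * 0.26 * 15.8 = 79606.08 N
a = 79606.08 / 433619 = 0.1836 m/s2
dV = 0.1836 * 47 = 8.6 m/s

8.6 m/s


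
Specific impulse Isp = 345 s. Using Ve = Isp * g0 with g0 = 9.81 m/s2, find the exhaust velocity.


Ve = Isp * g0 = 345 * 9.81 = 3384.5 m/s

3384.5 m/s
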